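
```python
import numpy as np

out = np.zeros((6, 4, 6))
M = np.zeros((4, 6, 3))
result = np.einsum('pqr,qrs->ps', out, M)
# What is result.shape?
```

(6, 3)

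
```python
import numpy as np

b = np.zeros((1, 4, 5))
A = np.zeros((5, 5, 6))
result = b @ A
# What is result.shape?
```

(5, 4, 6)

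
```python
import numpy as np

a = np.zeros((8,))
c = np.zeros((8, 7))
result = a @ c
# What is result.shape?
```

(7,)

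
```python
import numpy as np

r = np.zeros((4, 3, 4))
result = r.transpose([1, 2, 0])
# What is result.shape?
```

(3, 4, 4)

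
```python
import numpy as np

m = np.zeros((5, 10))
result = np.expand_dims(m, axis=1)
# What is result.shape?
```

(5, 1, 10)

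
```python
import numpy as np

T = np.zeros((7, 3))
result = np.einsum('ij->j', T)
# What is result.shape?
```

(3,)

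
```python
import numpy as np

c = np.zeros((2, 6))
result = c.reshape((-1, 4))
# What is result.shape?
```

(3, 4)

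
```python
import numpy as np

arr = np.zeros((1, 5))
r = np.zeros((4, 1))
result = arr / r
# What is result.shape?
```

(4, 5)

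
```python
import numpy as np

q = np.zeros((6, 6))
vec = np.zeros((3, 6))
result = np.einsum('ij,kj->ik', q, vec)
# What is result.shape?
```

(6, 3)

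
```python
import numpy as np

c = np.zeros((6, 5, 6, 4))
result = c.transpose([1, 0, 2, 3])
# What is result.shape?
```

(5, 6, 6, 4)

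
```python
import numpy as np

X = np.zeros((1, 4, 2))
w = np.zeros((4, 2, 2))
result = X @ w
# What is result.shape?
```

(4, 4, 2)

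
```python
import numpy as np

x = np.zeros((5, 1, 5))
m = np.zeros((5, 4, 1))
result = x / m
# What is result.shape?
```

(5, 4, 5)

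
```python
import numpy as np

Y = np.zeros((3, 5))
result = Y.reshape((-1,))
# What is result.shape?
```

(15,)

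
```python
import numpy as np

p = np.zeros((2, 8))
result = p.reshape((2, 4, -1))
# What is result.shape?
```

(2, 4, 2)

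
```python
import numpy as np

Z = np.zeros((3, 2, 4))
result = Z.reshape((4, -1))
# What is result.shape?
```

(4, 6)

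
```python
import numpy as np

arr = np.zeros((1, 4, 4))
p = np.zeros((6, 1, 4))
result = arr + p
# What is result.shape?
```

(6, 4, 4)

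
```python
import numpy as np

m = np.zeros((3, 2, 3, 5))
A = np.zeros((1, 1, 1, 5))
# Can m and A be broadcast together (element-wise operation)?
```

Yes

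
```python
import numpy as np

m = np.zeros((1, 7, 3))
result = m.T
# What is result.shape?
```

(3, 7, 1)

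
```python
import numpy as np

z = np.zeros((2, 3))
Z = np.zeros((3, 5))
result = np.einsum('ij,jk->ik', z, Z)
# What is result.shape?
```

(2, 5)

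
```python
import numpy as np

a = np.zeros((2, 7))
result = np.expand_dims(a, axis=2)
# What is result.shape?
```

(2, 7, 1)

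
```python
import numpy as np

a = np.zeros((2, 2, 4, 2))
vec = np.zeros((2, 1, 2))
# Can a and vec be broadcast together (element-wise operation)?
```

Yes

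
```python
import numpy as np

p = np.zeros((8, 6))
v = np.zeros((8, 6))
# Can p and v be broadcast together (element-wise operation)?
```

Yes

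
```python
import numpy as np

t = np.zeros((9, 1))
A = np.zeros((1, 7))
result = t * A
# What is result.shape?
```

(9, 7)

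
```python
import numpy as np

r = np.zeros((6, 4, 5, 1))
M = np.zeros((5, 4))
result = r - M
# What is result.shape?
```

(6, 4, 5, 4)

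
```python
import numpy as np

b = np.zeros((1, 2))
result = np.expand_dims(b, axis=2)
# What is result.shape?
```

(1, 2, 1)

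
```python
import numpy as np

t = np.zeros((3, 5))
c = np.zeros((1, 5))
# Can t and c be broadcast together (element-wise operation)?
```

Yes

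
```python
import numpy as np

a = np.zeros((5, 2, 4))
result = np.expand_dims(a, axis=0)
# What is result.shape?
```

(1, 5, 2, 4)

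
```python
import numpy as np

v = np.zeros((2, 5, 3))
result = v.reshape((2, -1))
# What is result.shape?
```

(2, 15)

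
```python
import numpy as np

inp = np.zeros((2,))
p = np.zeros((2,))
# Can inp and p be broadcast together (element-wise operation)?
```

Yes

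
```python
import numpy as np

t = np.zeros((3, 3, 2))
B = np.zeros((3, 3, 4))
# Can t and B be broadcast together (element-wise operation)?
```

No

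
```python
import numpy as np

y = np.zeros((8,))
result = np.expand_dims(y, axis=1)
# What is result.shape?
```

(8, 1)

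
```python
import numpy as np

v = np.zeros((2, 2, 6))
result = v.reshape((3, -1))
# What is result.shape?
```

(3, 8)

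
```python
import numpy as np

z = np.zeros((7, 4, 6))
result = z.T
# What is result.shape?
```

(6, 4, 7)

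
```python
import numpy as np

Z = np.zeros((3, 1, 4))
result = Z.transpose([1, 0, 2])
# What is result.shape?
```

(1, 3, 4)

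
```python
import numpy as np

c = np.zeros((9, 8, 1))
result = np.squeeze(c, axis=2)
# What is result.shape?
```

(9, 8)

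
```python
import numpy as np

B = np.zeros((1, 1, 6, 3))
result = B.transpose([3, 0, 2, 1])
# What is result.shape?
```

(3, 1, 6, 1)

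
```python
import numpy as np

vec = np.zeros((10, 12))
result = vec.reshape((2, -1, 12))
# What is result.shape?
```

(2, 5, 12)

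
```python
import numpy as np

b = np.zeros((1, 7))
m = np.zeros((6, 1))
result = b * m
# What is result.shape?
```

(6, 7)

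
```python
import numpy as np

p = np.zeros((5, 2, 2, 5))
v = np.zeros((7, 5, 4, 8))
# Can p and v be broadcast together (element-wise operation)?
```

No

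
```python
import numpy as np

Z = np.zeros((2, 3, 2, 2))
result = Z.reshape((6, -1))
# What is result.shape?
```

(6, 4)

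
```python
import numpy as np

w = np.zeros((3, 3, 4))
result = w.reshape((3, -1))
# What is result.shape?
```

(3, 12)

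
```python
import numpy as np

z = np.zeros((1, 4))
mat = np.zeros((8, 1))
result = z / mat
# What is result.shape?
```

(8, 4)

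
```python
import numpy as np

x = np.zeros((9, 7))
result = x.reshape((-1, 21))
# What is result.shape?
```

(3, 21)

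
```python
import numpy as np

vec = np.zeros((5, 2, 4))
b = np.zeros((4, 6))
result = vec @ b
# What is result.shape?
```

(5, 2, 6)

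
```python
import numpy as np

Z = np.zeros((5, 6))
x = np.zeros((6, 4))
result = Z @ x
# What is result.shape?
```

(5, 4)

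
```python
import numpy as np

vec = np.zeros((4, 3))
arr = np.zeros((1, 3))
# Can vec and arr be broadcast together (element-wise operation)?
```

Yes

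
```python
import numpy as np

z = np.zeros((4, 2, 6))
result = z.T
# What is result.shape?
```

(6, 2, 4)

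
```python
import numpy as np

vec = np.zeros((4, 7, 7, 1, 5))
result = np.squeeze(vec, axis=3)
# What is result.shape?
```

(4, 7, 7, 5)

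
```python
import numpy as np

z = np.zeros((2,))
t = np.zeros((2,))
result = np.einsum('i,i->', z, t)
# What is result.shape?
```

()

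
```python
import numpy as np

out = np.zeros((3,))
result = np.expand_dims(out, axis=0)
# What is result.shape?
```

(1, 3)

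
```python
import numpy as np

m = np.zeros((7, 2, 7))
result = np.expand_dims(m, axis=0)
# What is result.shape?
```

(1, 7, 2, 7)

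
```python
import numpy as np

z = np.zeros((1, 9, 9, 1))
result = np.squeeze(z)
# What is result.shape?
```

(9, 9)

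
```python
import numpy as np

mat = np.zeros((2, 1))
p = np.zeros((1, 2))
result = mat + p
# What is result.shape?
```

(2, 2)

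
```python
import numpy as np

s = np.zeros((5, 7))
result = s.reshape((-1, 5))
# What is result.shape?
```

(7, 5)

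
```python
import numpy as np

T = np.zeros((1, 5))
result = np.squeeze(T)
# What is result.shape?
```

(5,)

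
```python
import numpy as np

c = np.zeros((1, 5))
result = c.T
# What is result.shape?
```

(5, 1)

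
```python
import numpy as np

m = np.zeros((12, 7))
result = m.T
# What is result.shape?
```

(7, 12)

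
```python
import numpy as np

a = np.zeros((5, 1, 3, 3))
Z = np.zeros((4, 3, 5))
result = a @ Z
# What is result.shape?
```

(5, 4, 3, 5)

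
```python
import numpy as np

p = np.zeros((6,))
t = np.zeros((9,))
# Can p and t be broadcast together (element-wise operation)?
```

No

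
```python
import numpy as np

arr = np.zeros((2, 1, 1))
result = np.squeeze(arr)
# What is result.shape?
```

(2,)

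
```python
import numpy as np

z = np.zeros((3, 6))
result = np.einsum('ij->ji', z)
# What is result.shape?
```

(6, 3)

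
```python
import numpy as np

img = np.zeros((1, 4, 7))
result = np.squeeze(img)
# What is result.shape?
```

(4, 7)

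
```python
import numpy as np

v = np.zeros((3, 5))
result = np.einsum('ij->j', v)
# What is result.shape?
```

(5,)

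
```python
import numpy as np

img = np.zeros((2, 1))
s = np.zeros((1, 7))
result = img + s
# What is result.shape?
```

(2, 7)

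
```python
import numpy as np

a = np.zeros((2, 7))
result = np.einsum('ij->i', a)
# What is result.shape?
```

(2,)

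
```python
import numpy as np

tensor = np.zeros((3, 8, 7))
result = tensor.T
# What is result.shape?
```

(7, 8, 3)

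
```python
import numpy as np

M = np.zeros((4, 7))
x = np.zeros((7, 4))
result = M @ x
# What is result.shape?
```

(4, 4)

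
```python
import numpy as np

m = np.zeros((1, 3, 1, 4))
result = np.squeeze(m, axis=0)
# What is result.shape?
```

(3, 1, 4)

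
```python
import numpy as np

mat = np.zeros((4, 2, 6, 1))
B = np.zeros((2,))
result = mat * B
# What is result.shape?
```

(4, 2, 6, 2)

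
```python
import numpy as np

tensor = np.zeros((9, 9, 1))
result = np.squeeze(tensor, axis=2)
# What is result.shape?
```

(9, 9)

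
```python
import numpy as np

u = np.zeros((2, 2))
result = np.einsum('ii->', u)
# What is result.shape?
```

()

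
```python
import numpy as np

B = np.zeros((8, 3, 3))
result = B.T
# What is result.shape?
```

(3, 3, 8)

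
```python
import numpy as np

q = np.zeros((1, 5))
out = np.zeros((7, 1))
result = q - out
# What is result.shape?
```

(7, 5)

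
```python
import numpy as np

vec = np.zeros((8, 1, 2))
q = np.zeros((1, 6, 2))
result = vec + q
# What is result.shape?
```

(8, 6, 2)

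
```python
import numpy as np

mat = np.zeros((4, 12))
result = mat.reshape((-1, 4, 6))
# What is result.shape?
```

(2, 4, 6)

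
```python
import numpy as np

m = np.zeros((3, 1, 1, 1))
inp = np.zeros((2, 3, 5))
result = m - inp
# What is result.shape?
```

(3, 2, 3, 5)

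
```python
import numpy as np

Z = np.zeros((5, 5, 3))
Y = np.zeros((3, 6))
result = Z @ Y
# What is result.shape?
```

(5, 5, 6)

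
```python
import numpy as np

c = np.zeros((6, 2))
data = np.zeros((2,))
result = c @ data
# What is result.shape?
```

(6,)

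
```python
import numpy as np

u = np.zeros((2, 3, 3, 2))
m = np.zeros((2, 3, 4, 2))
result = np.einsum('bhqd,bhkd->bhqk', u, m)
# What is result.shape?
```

(2, 3, 3, 4)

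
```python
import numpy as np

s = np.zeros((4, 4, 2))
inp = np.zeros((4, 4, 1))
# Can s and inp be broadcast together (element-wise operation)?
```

Yes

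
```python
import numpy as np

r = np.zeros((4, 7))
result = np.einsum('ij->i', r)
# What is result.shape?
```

(4,)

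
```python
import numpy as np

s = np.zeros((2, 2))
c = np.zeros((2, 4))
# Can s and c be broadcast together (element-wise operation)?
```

No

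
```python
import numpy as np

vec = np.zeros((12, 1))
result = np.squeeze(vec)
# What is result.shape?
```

(12,)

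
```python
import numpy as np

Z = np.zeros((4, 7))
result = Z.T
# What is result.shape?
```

(7, 4)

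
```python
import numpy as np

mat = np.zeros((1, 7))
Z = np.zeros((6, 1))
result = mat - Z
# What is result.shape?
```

(6, 7)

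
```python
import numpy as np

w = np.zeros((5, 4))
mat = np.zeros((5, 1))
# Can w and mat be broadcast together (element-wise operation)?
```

Yes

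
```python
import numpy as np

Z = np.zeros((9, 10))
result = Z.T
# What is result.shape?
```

(10, 9)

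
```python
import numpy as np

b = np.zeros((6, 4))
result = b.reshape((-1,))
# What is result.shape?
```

(24,)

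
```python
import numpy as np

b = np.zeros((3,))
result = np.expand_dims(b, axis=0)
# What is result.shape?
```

(1, 3)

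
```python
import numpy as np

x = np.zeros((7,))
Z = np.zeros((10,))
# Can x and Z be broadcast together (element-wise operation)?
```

No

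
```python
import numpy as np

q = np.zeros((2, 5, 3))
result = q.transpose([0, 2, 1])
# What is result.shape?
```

(2, 3, 5)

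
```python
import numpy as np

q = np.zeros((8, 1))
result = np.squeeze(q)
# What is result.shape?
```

(8,)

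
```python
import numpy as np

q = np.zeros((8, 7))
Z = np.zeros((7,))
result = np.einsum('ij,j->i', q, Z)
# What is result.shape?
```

(8,)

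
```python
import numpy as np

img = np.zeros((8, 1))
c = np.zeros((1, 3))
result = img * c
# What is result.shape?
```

(8, 3)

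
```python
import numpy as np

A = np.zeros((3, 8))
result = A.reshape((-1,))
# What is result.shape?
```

(24,)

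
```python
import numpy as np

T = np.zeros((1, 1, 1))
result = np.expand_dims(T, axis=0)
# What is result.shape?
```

(1, 1, 1, 1)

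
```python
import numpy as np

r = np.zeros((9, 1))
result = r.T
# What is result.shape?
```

(1, 9)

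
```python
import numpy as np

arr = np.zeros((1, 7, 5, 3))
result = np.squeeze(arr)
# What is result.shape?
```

(7, 5, 3)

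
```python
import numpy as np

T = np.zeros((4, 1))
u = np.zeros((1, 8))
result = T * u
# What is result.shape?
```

(4, 8)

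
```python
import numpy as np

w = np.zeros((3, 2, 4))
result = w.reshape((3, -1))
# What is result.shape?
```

(3, 8)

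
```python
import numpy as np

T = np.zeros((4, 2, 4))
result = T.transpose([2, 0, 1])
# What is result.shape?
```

(4, 4, 2)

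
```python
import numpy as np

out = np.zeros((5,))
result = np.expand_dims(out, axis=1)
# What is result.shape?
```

(5, 1)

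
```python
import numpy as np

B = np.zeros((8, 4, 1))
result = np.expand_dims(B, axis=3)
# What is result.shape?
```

(8, 4, 1, 1)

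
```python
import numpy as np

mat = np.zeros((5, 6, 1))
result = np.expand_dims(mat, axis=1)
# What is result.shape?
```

(5, 1, 6, 1)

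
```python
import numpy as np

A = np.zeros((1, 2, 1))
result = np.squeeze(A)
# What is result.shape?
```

(2,)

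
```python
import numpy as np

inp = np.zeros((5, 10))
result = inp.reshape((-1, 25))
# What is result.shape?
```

(2, 25)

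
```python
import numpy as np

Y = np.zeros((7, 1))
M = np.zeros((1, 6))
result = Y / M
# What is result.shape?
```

(7, 6)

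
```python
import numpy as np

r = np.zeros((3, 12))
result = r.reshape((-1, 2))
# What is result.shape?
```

(18, 2)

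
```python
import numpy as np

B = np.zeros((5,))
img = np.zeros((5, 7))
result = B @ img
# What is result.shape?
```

(7,)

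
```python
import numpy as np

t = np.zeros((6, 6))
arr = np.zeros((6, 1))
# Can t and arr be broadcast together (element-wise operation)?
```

Yes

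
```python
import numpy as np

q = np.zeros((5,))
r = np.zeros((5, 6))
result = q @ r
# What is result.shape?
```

(6,)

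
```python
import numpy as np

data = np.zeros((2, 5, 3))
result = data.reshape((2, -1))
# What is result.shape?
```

(2, 15)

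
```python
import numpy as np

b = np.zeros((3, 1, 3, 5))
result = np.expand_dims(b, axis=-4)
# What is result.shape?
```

(3, 1, 1, 3, 5)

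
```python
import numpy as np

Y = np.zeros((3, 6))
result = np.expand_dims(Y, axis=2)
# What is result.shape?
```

(3, 6, 1)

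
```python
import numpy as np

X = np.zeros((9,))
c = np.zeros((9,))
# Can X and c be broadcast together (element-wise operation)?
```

Yes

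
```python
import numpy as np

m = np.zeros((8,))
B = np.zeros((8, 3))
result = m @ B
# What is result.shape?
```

(3,)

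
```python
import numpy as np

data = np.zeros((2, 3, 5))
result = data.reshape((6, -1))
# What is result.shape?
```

(6, 5)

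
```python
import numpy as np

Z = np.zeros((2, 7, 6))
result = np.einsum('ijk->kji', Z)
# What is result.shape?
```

(6, 7, 2)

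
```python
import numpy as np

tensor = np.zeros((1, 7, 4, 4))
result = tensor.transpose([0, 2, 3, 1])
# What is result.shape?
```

(1, 4, 4, 7)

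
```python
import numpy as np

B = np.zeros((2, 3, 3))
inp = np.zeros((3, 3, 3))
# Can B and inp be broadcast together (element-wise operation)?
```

No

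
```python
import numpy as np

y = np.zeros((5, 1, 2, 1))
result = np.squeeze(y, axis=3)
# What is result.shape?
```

(5, 1, 2)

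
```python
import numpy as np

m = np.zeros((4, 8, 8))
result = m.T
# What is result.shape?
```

(8, 8, 4)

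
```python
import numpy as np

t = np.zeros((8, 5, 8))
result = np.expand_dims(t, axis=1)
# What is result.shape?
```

(8, 1, 5, 8)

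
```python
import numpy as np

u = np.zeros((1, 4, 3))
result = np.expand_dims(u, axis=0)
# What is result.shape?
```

(1, 1, 4, 3)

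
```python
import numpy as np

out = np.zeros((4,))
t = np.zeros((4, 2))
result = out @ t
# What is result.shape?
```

(2,)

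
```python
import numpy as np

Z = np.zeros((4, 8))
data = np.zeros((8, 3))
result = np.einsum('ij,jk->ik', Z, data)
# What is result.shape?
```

(4, 3)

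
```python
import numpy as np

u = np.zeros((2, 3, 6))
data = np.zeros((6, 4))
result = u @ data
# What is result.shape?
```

(2, 3, 4)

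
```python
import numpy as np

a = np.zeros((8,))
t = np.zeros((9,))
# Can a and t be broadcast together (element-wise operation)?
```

No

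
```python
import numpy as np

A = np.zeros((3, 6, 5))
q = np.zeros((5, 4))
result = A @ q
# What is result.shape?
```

(3, 6, 4)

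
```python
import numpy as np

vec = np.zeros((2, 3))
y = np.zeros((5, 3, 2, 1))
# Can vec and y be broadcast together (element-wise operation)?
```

Yes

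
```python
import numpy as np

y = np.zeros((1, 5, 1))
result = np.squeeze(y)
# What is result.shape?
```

(5,)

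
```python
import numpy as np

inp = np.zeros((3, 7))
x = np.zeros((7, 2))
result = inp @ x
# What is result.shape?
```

(3, 2)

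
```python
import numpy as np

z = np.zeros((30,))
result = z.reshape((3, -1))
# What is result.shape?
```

(3, 10)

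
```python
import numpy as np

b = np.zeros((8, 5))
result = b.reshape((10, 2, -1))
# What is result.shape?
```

(10, 2, 2)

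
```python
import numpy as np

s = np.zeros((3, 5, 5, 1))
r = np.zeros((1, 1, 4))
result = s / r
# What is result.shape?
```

(3, 5, 5, 4)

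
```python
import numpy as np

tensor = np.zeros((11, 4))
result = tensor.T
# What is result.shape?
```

(4, 11)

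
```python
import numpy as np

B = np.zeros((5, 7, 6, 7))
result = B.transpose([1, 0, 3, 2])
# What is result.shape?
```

(7, 5, 7, 6)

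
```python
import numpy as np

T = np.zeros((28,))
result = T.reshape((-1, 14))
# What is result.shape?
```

(2, 14)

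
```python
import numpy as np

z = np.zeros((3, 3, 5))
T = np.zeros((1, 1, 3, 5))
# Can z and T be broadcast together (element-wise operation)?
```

Yes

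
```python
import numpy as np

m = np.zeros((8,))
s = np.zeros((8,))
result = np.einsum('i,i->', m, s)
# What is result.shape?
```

()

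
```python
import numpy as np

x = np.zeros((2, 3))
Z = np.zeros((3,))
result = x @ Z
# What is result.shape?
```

(2,)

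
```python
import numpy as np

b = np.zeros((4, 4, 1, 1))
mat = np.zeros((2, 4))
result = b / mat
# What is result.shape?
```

(4, 4, 2, 4)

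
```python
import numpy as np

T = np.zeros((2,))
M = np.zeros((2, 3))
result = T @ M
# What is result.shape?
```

(3,)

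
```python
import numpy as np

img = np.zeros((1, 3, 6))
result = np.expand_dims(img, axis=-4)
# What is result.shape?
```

(1, 1, 3, 6)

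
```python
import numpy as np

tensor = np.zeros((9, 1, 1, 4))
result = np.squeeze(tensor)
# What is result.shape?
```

(9, 4)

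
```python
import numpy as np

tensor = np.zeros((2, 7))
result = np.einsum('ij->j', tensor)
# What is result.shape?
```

(7,)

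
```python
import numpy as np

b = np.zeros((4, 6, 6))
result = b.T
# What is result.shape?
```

(6, 6, 4)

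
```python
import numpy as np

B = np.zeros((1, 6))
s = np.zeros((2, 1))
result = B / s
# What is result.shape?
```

(2, 6)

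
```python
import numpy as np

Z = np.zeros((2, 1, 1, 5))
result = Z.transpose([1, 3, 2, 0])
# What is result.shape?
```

(1, 5, 1, 2)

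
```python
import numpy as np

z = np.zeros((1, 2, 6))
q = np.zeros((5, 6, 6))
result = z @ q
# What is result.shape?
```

(5, 2, 6)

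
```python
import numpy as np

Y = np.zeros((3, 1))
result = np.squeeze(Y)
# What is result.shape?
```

(3,)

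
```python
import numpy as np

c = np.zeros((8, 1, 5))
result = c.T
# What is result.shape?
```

(5, 1, 8)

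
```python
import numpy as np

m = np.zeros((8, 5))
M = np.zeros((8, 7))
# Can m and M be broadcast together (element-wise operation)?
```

No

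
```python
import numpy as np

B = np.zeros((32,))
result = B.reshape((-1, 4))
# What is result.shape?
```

(8, 4)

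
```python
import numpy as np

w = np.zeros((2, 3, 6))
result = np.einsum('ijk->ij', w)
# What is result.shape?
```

(2, 3)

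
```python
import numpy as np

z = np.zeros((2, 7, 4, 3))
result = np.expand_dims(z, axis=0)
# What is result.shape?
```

(1, 2, 7, 4, 3)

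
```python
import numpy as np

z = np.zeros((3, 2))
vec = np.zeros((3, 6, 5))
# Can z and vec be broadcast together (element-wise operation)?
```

No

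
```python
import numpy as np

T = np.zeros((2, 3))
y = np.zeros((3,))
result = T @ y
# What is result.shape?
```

(2,)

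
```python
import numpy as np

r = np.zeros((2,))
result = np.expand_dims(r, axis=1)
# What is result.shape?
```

(2, 1)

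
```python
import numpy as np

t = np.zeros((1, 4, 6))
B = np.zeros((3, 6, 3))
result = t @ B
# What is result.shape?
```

(3, 4, 3)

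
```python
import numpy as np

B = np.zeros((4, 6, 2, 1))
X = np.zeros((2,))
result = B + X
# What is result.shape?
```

(4, 6, 2, 2)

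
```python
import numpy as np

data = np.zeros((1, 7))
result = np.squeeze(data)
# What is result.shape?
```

(7,)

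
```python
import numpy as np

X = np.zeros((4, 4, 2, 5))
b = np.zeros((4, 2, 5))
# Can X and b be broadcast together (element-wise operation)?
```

Yes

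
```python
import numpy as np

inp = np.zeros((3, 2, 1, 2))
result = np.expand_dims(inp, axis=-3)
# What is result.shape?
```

(3, 2, 1, 1, 2)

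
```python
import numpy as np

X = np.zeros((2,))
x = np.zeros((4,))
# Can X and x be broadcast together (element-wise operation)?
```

No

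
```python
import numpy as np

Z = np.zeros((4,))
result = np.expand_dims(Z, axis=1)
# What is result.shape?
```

(4, 1)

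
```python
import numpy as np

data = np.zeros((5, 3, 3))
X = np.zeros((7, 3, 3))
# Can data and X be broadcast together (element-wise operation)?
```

No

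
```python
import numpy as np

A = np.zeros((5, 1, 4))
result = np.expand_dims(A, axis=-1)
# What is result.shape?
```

(5, 1, 4, 1)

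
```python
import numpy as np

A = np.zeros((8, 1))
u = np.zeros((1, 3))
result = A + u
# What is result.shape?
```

(8, 3)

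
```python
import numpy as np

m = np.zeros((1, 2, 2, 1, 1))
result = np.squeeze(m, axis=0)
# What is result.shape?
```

(2, 2, 1, 1)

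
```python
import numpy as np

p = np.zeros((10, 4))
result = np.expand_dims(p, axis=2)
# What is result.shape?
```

(10, 4, 1)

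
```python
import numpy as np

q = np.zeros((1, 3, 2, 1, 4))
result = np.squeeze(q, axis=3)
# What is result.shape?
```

(1, 3, 2, 4)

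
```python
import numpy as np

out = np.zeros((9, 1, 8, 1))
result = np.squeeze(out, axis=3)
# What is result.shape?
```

(9, 1, 8)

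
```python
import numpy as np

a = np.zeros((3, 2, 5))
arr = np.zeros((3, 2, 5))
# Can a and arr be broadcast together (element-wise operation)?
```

Yes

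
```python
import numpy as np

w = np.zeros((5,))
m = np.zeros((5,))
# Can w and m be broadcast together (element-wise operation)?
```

Yes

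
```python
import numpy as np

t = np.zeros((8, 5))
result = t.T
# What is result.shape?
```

(5, 8)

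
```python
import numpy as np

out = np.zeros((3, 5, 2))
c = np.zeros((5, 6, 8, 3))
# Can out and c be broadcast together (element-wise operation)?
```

No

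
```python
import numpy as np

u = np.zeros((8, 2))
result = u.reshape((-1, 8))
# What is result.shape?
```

(2, 8)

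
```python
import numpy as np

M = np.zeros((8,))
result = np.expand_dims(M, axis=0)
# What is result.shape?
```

(1, 8)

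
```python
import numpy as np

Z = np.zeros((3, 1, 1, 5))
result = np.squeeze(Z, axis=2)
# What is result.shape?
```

(3, 1, 5)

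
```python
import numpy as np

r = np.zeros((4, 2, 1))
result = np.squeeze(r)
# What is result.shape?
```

(4, 2)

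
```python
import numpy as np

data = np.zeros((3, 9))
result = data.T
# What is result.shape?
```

(9, 3)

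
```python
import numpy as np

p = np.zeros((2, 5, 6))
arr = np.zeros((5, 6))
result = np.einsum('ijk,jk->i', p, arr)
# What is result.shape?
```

(2,)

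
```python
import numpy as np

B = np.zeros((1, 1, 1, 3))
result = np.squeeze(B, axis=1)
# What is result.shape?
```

(1, 1, 3)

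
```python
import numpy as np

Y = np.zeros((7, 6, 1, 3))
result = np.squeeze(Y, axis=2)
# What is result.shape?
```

(7, 6, 3)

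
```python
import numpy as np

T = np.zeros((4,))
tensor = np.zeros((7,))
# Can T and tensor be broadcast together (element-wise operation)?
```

No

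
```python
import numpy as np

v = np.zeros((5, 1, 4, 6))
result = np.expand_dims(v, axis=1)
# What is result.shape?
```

(5, 1, 1, 4, 6)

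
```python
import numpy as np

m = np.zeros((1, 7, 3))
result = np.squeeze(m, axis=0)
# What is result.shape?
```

(7, 3)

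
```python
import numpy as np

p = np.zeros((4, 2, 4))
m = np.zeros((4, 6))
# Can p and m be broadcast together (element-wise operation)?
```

No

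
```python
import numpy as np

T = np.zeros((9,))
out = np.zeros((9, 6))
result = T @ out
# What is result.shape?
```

(6,)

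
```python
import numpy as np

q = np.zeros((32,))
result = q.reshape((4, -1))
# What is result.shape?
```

(4, 8)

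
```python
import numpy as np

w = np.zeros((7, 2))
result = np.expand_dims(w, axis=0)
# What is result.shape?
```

(1, 7, 2)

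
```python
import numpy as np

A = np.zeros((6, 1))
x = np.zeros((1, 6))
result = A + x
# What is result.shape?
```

(6, 6)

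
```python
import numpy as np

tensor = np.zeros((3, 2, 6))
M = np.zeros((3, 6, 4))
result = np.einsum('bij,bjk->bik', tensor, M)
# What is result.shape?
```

(3, 2, 4)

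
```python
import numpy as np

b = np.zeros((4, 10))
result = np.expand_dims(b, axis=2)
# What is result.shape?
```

(4, 10, 1)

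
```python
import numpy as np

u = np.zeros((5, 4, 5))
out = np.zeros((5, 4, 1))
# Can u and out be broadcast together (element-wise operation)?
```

Yes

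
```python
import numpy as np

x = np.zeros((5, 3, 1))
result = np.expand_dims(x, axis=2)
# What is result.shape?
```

(5, 3, 1, 1)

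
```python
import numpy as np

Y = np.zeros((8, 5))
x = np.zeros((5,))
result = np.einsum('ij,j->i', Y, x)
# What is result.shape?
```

(8,)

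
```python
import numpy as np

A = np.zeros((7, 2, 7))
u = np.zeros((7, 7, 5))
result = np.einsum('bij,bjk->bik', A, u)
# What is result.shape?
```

(7, 2, 5)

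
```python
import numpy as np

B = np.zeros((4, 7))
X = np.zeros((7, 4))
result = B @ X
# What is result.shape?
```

(4, 4)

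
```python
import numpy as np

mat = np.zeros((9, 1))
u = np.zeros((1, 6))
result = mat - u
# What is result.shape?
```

(9, 6)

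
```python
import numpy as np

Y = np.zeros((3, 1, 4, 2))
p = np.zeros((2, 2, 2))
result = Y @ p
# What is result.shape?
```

(3, 2, 4, 2)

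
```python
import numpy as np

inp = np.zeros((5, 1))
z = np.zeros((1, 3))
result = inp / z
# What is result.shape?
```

(5, 3)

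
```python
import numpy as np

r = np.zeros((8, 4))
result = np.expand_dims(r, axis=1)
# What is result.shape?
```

(8, 1, 4)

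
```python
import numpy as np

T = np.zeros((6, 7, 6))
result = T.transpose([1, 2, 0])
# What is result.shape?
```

(7, 6, 6)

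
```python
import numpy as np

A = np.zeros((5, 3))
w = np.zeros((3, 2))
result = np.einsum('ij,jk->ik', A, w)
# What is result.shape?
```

(5, 2)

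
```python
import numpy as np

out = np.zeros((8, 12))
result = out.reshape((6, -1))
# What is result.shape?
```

(6, 16)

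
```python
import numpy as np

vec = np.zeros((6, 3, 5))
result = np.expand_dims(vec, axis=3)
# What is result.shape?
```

(6, 3, 5, 1)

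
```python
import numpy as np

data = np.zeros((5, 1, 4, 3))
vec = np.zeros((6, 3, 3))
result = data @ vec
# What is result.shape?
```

(5, 6, 4, 3)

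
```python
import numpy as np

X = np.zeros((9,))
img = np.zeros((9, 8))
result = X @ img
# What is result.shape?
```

(8,)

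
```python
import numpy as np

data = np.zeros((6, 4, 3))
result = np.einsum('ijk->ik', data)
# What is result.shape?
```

(6, 3)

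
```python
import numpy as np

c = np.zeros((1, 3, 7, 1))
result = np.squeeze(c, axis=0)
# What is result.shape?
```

(3, 7, 1)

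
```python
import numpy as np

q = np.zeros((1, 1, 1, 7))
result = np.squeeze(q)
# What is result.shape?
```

(7,)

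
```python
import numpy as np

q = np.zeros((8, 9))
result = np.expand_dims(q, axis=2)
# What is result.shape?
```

(8, 9, 1)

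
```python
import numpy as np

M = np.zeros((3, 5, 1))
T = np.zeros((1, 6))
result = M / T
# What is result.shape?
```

(3, 5, 6)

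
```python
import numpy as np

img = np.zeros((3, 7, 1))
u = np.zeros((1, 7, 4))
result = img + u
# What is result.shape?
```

(3, 7, 4)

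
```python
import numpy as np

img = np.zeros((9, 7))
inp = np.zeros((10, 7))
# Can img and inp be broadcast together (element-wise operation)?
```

No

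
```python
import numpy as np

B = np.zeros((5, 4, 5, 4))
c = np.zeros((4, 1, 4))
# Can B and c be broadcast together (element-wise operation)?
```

Yes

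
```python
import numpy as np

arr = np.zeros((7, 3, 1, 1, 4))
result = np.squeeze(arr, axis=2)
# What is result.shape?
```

(7, 3, 1, 4)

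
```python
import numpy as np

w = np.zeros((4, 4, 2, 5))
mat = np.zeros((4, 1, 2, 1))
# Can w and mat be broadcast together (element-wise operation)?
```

Yes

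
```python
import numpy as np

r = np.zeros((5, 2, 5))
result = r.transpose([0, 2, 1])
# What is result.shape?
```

(5, 5, 2)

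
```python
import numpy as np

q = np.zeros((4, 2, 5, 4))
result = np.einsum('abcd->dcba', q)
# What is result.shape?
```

(4, 5, 2, 4)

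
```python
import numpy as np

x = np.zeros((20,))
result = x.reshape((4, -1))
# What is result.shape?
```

(4, 5)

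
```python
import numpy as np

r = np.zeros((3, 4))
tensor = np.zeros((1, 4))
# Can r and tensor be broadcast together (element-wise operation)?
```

Yes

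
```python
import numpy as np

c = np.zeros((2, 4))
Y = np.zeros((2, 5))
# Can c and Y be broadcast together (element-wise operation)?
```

No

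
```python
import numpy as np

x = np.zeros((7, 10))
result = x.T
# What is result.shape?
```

(10, 7)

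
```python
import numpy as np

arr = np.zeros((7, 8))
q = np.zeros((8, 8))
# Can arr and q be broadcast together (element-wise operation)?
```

No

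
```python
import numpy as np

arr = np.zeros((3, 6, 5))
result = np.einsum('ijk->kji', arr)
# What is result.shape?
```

(5, 6, 3)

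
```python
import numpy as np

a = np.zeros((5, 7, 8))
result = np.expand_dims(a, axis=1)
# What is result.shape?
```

(5, 1, 7, 8)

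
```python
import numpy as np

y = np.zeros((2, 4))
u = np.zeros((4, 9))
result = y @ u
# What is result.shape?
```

(2, 9)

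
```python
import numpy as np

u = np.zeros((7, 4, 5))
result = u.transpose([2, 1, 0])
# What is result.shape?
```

(5, 4, 7)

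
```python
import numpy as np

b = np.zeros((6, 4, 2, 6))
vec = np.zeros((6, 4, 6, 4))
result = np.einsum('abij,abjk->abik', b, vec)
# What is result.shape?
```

(6, 4, 2, 4)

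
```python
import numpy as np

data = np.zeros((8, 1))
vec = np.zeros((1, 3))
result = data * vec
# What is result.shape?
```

(8, 3)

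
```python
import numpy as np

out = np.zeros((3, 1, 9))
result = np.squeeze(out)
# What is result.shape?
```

(3, 9)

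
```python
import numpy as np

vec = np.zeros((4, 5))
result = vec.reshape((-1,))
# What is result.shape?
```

(20,)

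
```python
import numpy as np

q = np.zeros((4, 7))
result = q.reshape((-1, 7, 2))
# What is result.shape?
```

(2, 7, 2)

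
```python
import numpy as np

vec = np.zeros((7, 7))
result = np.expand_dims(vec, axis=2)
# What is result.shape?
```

(7, 7, 1)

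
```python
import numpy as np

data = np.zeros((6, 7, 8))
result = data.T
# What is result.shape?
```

(8, 7, 6)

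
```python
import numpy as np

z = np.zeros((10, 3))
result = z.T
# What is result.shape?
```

(3, 10)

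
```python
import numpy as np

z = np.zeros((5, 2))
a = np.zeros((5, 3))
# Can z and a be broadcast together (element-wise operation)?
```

No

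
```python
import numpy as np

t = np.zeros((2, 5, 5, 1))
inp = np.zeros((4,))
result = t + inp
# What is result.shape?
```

(2, 5, 5, 4)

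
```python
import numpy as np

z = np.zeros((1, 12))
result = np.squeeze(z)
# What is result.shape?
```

(12,)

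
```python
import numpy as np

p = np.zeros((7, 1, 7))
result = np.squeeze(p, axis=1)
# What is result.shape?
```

(7, 7)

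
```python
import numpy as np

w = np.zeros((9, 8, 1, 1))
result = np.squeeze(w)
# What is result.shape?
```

(9, 8)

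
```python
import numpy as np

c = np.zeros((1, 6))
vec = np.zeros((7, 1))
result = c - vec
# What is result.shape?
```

(7, 6)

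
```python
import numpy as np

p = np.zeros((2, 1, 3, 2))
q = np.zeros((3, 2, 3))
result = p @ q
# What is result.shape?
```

(2, 3, 3, 3)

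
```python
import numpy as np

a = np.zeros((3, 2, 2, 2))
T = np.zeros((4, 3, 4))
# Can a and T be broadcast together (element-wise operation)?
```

No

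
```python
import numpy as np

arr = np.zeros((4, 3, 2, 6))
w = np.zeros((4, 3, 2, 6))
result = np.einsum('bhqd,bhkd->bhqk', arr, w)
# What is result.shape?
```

(4, 3, 2, 2)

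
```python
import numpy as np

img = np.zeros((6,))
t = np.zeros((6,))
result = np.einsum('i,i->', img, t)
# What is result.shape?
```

()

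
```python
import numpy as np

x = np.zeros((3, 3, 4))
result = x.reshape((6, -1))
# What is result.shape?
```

(6, 6)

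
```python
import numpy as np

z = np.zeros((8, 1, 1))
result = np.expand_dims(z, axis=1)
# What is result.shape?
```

(8, 1, 1, 1)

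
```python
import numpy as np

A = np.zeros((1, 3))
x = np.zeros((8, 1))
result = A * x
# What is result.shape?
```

(8, 3)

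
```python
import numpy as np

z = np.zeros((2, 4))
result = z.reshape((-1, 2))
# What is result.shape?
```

(4, 2)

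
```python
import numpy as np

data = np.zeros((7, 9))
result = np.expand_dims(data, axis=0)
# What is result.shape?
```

(1, 7, 9)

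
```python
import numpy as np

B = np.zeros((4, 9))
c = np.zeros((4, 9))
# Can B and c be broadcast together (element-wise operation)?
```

Yes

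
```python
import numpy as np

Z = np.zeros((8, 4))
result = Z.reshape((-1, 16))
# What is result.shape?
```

(2, 16)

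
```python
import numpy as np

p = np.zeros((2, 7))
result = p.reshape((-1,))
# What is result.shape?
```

(14,)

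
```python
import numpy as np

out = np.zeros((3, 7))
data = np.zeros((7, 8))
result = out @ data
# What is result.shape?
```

(3, 8)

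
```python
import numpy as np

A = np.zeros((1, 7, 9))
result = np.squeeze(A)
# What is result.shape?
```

(7, 9)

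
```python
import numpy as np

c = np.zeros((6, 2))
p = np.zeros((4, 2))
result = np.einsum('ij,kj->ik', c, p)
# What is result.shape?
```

(6, 4)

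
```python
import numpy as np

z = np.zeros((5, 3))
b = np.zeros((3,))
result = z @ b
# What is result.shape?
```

(5,)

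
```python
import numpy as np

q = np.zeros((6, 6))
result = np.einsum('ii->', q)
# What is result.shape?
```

()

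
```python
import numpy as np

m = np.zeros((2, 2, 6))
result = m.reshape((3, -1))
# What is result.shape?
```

(3, 8)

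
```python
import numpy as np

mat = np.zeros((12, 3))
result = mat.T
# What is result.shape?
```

(3, 12)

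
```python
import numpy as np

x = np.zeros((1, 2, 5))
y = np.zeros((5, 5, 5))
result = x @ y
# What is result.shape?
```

(5, 2, 5)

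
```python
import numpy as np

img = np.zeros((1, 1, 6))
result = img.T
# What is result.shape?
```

(6, 1, 1)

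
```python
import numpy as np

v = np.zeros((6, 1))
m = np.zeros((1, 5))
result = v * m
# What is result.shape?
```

(6, 5)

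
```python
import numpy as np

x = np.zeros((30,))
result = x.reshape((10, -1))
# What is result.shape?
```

(10, 3)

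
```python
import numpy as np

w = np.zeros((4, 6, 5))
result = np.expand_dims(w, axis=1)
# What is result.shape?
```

(4, 1, 6, 5)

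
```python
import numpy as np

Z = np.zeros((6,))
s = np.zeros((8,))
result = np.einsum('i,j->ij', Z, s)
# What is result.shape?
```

(6, 8)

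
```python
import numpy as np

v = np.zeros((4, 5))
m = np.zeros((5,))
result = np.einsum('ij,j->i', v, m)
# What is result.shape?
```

(4,)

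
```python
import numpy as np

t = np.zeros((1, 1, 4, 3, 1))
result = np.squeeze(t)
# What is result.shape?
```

(4, 3)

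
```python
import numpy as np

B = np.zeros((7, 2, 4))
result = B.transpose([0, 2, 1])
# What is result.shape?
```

(7, 4, 2)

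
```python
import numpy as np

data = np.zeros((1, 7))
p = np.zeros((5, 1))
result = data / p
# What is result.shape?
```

(5, 7)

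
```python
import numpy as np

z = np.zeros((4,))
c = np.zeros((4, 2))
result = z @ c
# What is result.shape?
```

(2,)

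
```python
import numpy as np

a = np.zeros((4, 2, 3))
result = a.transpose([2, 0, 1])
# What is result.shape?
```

(3, 4, 2)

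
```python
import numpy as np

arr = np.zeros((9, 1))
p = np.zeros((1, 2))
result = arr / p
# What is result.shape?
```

(9, 2)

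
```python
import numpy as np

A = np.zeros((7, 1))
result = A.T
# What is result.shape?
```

(1, 7)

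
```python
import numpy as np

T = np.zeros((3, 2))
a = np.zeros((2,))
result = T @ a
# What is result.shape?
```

(3,)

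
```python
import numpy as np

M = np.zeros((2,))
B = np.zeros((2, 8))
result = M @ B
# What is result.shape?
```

(8,)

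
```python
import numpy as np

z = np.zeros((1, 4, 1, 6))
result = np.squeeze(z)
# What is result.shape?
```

(4, 6)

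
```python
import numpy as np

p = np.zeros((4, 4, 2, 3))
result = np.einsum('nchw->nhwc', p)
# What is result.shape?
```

(4, 2, 3, 4)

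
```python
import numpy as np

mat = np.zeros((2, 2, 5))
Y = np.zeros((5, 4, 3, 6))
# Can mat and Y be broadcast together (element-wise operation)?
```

No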